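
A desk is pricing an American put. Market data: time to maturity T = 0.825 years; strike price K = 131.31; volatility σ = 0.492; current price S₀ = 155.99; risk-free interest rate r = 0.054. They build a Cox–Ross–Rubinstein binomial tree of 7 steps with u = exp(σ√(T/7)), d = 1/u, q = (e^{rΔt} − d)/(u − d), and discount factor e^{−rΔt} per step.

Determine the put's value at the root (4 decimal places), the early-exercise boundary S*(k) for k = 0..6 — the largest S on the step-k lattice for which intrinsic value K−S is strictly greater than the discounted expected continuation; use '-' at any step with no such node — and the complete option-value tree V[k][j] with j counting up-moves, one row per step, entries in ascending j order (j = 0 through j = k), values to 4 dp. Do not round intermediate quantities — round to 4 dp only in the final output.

price = 12.2553
boundary = - - - - 79.3740 93.9795 111.2724
tree:
12.2553
18.5535 5.5051
27.2522 9.2523 1.4650
38.5387 15.2267 2.8174 0.0000
51.9360 24.3470 5.4181 0.0000 0.0000
64.2716 37.3305 10.4195 0.0000 0.0000 0.0000
74.6901 51.9360 20.0376 0.0000 0.0000 0.0000 0.0000
83.4895 64.2716 37.3305 0.0000 0.0000 0.0000 0.0000 0.0000

Δt=0.11786, u=1.18401, d=0.84459, q=0.47668, disc=e^(-rΔt)=0.99366
k=7 terminal: V=max(K-S,0) → 83.4895 64.2716 37.3305 0.0000 0.0000 0.0000 0.0000 0.0000
k=6: j=0 S=56.6199 intr=74.6901 cont=73.8571 V=74.6901[EX]; j=1 S=79.3740 intr=51.9360 cont=51.1029 V=51.9360[EX]; j=2 S=111.2724 intr=20.0376 cont=19.4117 V=20.0376[EX]; j=3 S=155.9900 intr=0.0000 cont=0.0000 V=0.0000[hold]; j=4 S=218.6784 intr=0.0000 cont=0.0000 V=0.0000[hold]; j=5 S=306.5598 intr=0.0000 cont=0.0000 V=0.0000[hold]; j=6 S=429.7584 intr=0.0000 cont=0.0000 V=0.0000[hold]  S*(6)=111.2724
k=5: j=0 S=67.0384 intr=64.2716 cont=63.4385 V=64.2716[EX]; j=1 S=93.9795 intr=37.3305 cont=36.4975 V=37.3305[EX]; j=2 S=131.7474 intr=0.0000 cont=10.4195 V=10.4195[hold]; j=3 S=184.6934 intr=0.0000 cont=0.0000 V=0.0000[hold]; j=4 S=258.9170 intr=0.0000 cont=0.0000 V=0.0000[hold]; j=5 S=362.9692 intr=0.0000 cont=0.0000 V=0.0000[hold]  S*(5)=93.9795
k=4: j=0 S=79.3740 intr=51.9360 cont=51.1029 V=51.9360[EX]; j=1 S=111.2724 intr=20.0376 cont=24.3470 V=24.3470[hold]; j=2 S=155.9900 intr=0.0000 cont=5.4181 V=5.4181[hold]; j=3 S=218.6784 intr=0.0000 cont=0.0000 V=0.0000[hold]; j=4 S=306.5598 intr=0.0000 cont=0.0000 V=0.0000[hold]  S*(4)=79.3740
k=3: j=0 S=93.9795 intr=37.3305 cont=38.5387 V=38.5387[hold]; j=1 S=131.7474 intr=0.0000 cont=15.2267 V=15.2267[hold]; j=2 S=184.6934 intr=0.0000 cont=2.8174 V=2.8174[hold]; j=3 S=258.9170 intr=0.0000 cont=0.0000 V=0.0000[hold]  S*(3)=-
k=2: j=0 S=111.2724 intr=20.0376 cont=27.2522 V=27.2522[hold]; j=1 S=155.9900 intr=0.0000 cont=9.2523 V=9.2523[hold]; j=2 S=218.6784 intr=0.0000 cont=1.4650 V=1.4650[hold]  S*(2)=-
k=1: j=0 S=131.7474 intr=0.0000 cont=18.5535 V=18.5535[hold]; j=1 S=184.6934 intr=0.0000 cont=5.5051 V=5.5051[hold]  S*(1)=-
k=0: j=0 S=155.9900 intr=0.0000 cont=12.2553 V=12.2553[hold]  S*(0)=-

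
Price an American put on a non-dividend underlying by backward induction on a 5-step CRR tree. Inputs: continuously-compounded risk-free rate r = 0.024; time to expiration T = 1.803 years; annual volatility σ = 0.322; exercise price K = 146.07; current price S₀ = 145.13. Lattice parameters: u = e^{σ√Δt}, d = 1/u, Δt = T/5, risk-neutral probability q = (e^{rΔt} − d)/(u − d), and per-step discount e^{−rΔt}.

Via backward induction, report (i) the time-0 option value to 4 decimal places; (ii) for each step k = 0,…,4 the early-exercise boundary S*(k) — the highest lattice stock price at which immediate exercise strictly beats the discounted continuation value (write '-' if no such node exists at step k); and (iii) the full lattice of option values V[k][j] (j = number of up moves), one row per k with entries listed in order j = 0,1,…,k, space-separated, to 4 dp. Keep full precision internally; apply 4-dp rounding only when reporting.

Δt=0.36060, u=1.21332, d=0.82418, q=0.47415, disc=e^(-rΔt)=0.99138
k=5 terminal: V=max(K-S,0) → 90.8776 64.8187 26.4561 0.0000 0.0000 0.0000
k=4: j=0 S=66.9661 intr=79.1039 cont=77.8452 V=79.1039[EX]; j=1 S=98.5839 intr=47.4861 cont=46.2274 V=47.4861[EX]; j=2 S=145.1300 intr=0.9400 cont=13.7922 V=13.7922[hold]; j=3 S=213.6527 intr=0.0000 cont=0.0000 V=0.0000[hold]; j=4 S=314.5282 intr=0.0000 cont=0.0000 V=0.0000[hold]  S*(4)=98.5839
k=3: j=0 S=81.2513 intr=64.8187 cont=63.5600 V=64.8187[EX]; j=1 S=119.6139 intr=26.4561 cont=31.2387 V=31.2387[hold]; j=2 S=176.0892 intr=0.0000 cont=7.1902 V=7.1902[hold]; j=3 S=259.2292 intr=0.0000 cont=0.0000 V=0.0000[hold]  S*(3)=81.2513
k=2: j=0 S=98.5839 intr=47.4861 cont=48.4755 V=48.4755[hold]; j=1 S=145.1300 intr=0.9400 cont=19.6653 V=19.6653[hold]; j=2 S=213.6527 intr=0.0000 cont=3.7484 V=3.7484[hold]  S*(2)=-
k=1: j=0 S=119.6139 intr=26.4561 cont=34.5152 V=34.5152[hold]; j=1 S=176.0892 intr=0.0000 cont=12.0139 V=12.0139[hold]  S*(1)=-
k=0: j=0 S=145.1300 intr=0.9400 cont=23.6408 V=23.6408[hold]  S*(0)=-

price = 23.6408
boundary = - - - 81.2513 98.5839
tree:
23.6408
34.5152 12.0139
48.4755 19.6653 3.7484
64.8187 31.2387 7.1902 0.0000
79.1039 47.4861 13.7922 0.0000 0.0000
90.8776 64.8187 26.4561 0.0000 0.0000 0.0000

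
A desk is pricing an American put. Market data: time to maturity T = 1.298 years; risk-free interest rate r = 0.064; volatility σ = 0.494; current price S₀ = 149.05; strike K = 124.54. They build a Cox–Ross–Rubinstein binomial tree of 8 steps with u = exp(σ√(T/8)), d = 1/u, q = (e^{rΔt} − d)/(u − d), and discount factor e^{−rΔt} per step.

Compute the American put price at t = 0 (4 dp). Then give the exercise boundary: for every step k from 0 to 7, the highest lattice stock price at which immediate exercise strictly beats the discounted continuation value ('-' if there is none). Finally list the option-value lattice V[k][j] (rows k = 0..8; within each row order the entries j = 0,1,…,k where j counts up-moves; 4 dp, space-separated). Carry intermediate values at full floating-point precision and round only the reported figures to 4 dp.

price = 16.3540
boundary = - - - - 67.2451 55.1115 67.2451 82.0500
tree:
16.3540
23.4444 8.9216
32.6728 13.8184 3.7367
44.0735 20.8619 6.3821 0.9120
57.2949 30.5120 10.7158 1.7602 0.0000
69.4285 42.8808 17.5902 3.3973 0.0000 0.0000
79.3726 57.2949 27.9825 6.5570 0.0000 0.0000 0.0000
87.5225 69.4285 42.4900 12.6554 0.0000 0.0000 0.0000 0.0000
94.2019 79.3726 57.2949 24.4257 0.0000 0.0000 0.0000 0.0000 0.0000

params: Δt=0.16225 u=1.22016 d=0.81956 q=0.47647 e^(-rΔt)=0.98967
t_8 payoffs: 94.2019 79.3726 57.2949 24.4257 0.0000 0.0000 0.0000 0.0000 0.0000
t_7: node(7,0) S=37.0175 payoff=87.5225 vs cont=86.2360 → 87.5225 [stop]  node(7,1) S=55.1115 payoff=69.4285 vs cont=68.1419 → 69.4285 [stop]  node(7,2) S=82.0500 payoff=42.4900 vs cont=41.2035 → 42.4900 [stop]  node(7,3) S=122.1558 payoff=2.3842 vs cont=12.6554 → 12.6554 [wait]  node(7,4) S=181.8653 payoff=0.0000 vs cont=0.0000 → 0.0000 [wait]  node(7,5) S=270.7607 payoff=0.0000 vs cont=0.0000 → 0.0000 [wait]  node(7,6) S=403.1080 payoff=0.0000 vs cont=0.0000 → 0.0000 [wait]  node(7,7) S=600.1463 payoff=0.0000 vs cont=0.0000 → 0.0000 [wait]  ⇒ S*(7)=82.0500
t_6: node(6,0) S=45.1674 payoff=79.3726 vs cont=78.0861 → 79.3726 [stop]  node(6,1) S=67.2451 payoff=57.2949 vs cont=56.0084 → 57.2949 [stop]  node(6,2) S=100.1143 payoff=24.4257 vs cont=27.9825 → 27.9825 [wait]  node(6,3) S=149.0500 payoff=0.0000 vs cont=6.5570 → 6.5570 [wait]  node(6,4) S=221.9053 payoff=0.0000 vs cont=0.0000 → 0.0000 [wait]  node(6,5) S=330.3722 payoff=0.0000 vs cont=0.0000 → 0.0000 [wait]  node(6,6) S=491.8575 payoff=0.0000 vs cont=0.0000 → 0.0000 [wait]  ⇒ S*(6)=67.2451
t_5: node(5,0) S=55.1115 payoff=69.4285 vs cont=68.1419 → 69.4285 [stop]  node(5,1) S=82.0500 payoff=42.4900 vs cont=42.8808 → 42.8808 [wait]  node(5,2) S=122.1558 payoff=2.3842 vs cont=17.5902 → 17.5902 [wait]  node(5,3) S=181.8653 payoff=0.0000 vs cont=3.3973 → 3.3973 [wait]  node(5,4) S=270.7607 payoff=0.0000 vs cont=0.0000 → 0.0000 [wait]  node(5,5) S=403.1080 payoff=0.0000 vs cont=0.0000 → 0.0000 [wait]  ⇒ S*(5)=55.1115
t_4: node(4,0) S=67.2451 payoff=57.2949 vs cont=56.1926 → 57.2949 [stop]  node(4,1) S=100.1143 payoff=24.4257 vs cont=30.5120 → 30.5120 [wait]  node(4,2) S=149.0500 payoff=0.0000 vs cont=10.7158 → 10.7158 [wait]  node(4,3) S=221.9053 payoff=0.0000 vs cont=1.7602 → 1.7602 [wait]  node(4,4) S=330.3722 payoff=0.0000 vs cont=0.0000 → 0.0000 [wait]  ⇒ S*(4)=67.2451
t_3: node(3,0) S=82.0500 payoff=42.4900 vs cont=44.0735 → 44.0735 [wait]  node(3,1) S=122.1558 payoff=2.3842 vs cont=20.8619 → 20.8619 [wait]  node(3,2) S=181.8653 payoff=0.0000 vs cont=6.3821 → 6.3821 [wait]  node(3,3) S=270.7607 payoff=0.0000 vs cont=0.9120 → 0.9120 [wait]  ⇒ S*(3)=-
t_2: node(2,0) S=100.1143 payoff=24.4257 vs cont=32.6728 → 32.6728 [wait]  node(2,1) S=149.0500 payoff=0.0000 vs cont=13.8184 → 13.8184 [wait]  node(2,2) S=221.9053 payoff=0.0000 vs cont=3.7367 → 3.7367 [wait]  ⇒ S*(2)=-
t_1: node(1,0) S=122.1558 payoff=2.3842 vs cont=23.4444 → 23.4444 [wait]  node(1,1) S=181.8653 payoff=0.0000 vs cont=8.9216 → 8.9216 [wait]  ⇒ S*(1)=-
t_0: node(0,0) S=149.0500 payoff=0.0000 vs cont=16.3540 → 16.3540 [wait]  ⇒ S*(0)=-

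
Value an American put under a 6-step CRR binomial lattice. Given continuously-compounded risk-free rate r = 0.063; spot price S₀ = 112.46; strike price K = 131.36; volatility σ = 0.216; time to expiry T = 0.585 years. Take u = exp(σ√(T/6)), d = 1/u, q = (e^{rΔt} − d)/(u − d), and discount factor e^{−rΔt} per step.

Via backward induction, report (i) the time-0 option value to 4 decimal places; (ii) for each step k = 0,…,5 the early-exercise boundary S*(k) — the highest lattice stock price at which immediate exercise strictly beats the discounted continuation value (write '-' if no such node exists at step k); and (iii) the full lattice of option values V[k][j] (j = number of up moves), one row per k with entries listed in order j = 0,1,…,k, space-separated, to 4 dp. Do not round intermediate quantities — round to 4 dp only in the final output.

price = 18.9206
boundary = - 105.1252 112.4600 105.1252 112.4600 120.3066
tree:
18.9206
26.2348 12.6232
33.0913 18.9000 7.1769
39.5006 26.2348 11.9159 3.0374
45.4918 33.0913 18.9000 5.8311 0.5833
51.0923 39.5006 26.2348 11.0534 1.2454 0.0000
56.3275 45.4918 33.0913 18.9000 2.6593 0.0000 0.0000

Δt=0.09750  u=1.06977  d=0.93478  q=0.52879  discount=0.99388
step 6 (expiry): payoffs max(K−S,0) = 56.3275 45.4918 33.0913 18.9000 2.6593 0.0000 0.0000
step 5: (k=5,j=0): S=80.2677, (K−S)⁺=51.0923, hold=50.2879 ⇒ V=51.0923 exercise | (k=5,j=1): S=91.8594, (K−S)⁺=39.5006, hold=38.6961 ⇒ V=39.5006 exercise | (k=5,j=2): S=105.1252, (K−S)⁺=26.2348, hold=25.4304 ⇒ V=26.2348 exercise | (k=5,j=3): S=120.3066, (K−S)⁺=11.0534, hold=10.2490 ⇒ V=11.0534 exercise | (k=5,j=4): S=137.6805, (K−S)⁺=0.0000, hold=1.2454 ⇒ V=1.2454 continue | (k=5,j=5): S=157.5633, (K−S)⁺=0.0000, hold=0.0000 ⇒ V=0.0000 continue  boundary S*=120.3066
step 4: (k=4,j=0): S=85.8682, (K−S)⁺=45.4918, hold=44.6874 ⇒ V=45.4918 exercise | (k=4,j=1): S=98.2687, (K−S)⁺=33.0913, hold=32.2869 ⇒ V=33.0913 exercise | (k=4,j=2): S=112.4600, (K−S)⁺=18.9000, hold=18.0956 ⇒ V=18.9000 exercise | (k=4,j=3): S=128.7007, (K−S)⁺=2.6593, hold=5.8311 ⇒ V=5.8311 continue | (k=4,j=4): S=147.2868, (K−S)⁺=0.0000, hold=0.5833 ⇒ V=0.5833 continue  boundary S*=112.4600
step 3: (k=3,j=0): S=91.8594, (K−S)⁺=39.5006, hold=38.6961 ⇒ V=39.5006 exercise | (k=3,j=1): S=105.1252, (K−S)⁺=26.2348, hold=25.4304 ⇒ V=26.2348 exercise | (k=3,j=2): S=120.3066, (K−S)⁺=11.0534, hold=11.9159 ⇒ V=11.9159 continue | (k=3,j=3): S=137.6805, (K−S)⁺=0.0000, hold=3.0374 ⇒ V=3.0374 continue  boundary S*=105.1252
step 2: (k=2,j=0): S=98.2687, (K−S)⁺=33.0913, hold=32.2869 ⇒ V=33.0913 exercise | (k=2,j=1): S=112.4600, (K−S)⁺=18.9000, hold=18.5489 ⇒ V=18.9000 exercise | (k=2,j=2): S=128.7007, (K−S)⁺=2.6593, hold=7.1769 ⇒ V=7.1769 continue  boundary S*=112.4600
step 1: (k=1,j=0): S=105.1252, (K−S)⁺=26.2348, hold=25.4304 ⇒ V=26.2348 exercise | (k=1,j=1): S=120.3066, (K−S)⁺=11.0534, hold=12.6232 ⇒ V=12.6232 continue  boundary S*=105.1252
step 0: (k=0,j=0): S=112.4600, (K−S)⁺=18.9000, hold=18.9206 ⇒ V=18.9206 continue  boundary S*=-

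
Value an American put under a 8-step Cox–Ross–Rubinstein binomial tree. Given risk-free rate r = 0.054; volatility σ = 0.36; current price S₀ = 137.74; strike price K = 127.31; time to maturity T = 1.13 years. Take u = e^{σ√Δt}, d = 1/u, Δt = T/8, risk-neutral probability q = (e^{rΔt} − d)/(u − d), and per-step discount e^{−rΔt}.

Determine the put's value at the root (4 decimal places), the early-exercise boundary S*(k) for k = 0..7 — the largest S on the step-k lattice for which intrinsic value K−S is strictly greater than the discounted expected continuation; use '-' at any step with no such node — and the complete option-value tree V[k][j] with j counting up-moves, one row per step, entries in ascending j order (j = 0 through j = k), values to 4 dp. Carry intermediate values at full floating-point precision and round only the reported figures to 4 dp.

Δt=0.14125, u=1.14488, d=0.87345, q=0.49444, disc=e^(-rΔt)=0.99240
k=8 terminal: V=max(K-S,0) → 80.6461 66.1453 47.1384 22.2251 0.0000 0.0000 0.0000 0.0000 0.0000
k=7: j=0 S=53.4245 intr=73.8855 cont=72.9181 V=73.8855[EX]; j=1 S=70.0262 intr=57.2838 cont=56.3164 V=57.2838[EX]; j=2 S=91.7868 intr=35.5232 cont=34.5558 V=35.5232[EX]; j=3 S=120.3096 intr=7.0004 cont=11.1508 V=11.1508[hold]; j=4 S=157.6957 intr=0.0000 cont=0.0000 V=0.0000[hold]; j=5 S=206.6997 intr=0.0000 cont=0.0000 V=0.0000[hold]; j=6 S=270.9315 intr=0.0000 cont=0.0000 V=0.0000[hold]; j=7 S=355.1235 intr=0.0000 cont=0.0000 V=0.0000[hold]  S*(7)=91.7868
k=6: j=0 S=61.1647 intr=66.1453 cont=65.1780 V=66.1453[EX]; j=1 S=80.1716 intr=47.1384 cont=46.1710 V=47.1384[EX]; j=2 S=105.0849 intr=22.2251 cont=23.2943 V=23.2943[hold]; j=3 S=137.7400 intr=0.0000 cont=5.5946 V=5.5946[hold]; j=4 S=180.5427 intr=0.0000 cont=0.0000 V=0.0000[hold]; j=5 S=236.6463 intr=0.0000 cont=0.0000 V=0.0000[hold]; j=6 S=310.1841 intr=0.0000 cont=0.0000 V=0.0000[hold]  S*(6)=80.1716
k=5: j=0 S=70.0262 intr=57.2838 cont=56.3164 V=57.2838[EX]; j=1 S=91.7868 intr=35.5232 cont=35.0804 V=35.5232[EX]; j=2 S=120.3096 intr=7.0004 cont=14.4324 V=14.4324[hold]; j=3 S=157.6957 intr=0.0000 cont=2.8070 V=2.8070[hold]; j=4 S=206.6997 intr=0.0000 cont=0.0000 V=0.0000[hold]; j=5 S=270.9315 intr=0.0000 cont=0.0000 V=0.0000[hold]  S*(5)=91.7868
k=4: j=0 S=80.1716 intr=47.1384 cont=46.1710 V=47.1384[EX]; j=1 S=105.0849 intr=22.2251 cont=24.9045 V=24.9045[hold]; j=2 S=137.7400 intr=0.0000 cont=8.6184 V=8.6184[hold]; j=3 S=180.5427 intr=0.0000 cont=1.4083 V=1.4083[hold]; j=4 S=236.6463 intr=0.0000 cont=0.0000 V=0.0000[hold]  S*(4)=80.1716
k=3: j=0 S=91.7868 intr=35.5232 cont=35.8705 V=35.8705[hold]; j=1 S=120.3096 intr=7.0004 cont=16.7240 V=16.7240[hold]; j=2 S=157.6957 intr=0.0000 cont=5.0151 V=5.0151[hold]; j=3 S=206.6997 intr=0.0000 cont=0.7066 V=0.7066[hold]  S*(3)=-
k=2: j=0 S=105.0849 intr=22.2251 cont=26.2032 V=26.2032[hold]; j=1 S=137.7400 intr=0.0000 cont=10.8516 V=10.8516[hold]; j=2 S=180.5427 intr=0.0000 cont=2.8629 V=2.8629[hold]  S*(2)=-
k=1: j=0 S=120.3096 intr=7.0004 cont=18.4714 V=18.4714[hold]; j=1 S=157.6957 intr=0.0000 cont=6.8493 V=6.8493[hold]  S*(1)=-
k=0: j=0 S=137.7400 intr=0.0000 cont=12.6283 V=12.6283[hold]  S*(0)=-

price = 12.6283
boundary = - - - - 80.1716 91.7868 80.1716 91.7868
tree:
12.6283
18.4714 6.8493
26.2032 10.8516 2.8629
35.8705 16.7240 5.0151 0.7066
47.1384 24.9045 8.6184 1.4083 0.0000
57.2838 35.5232 14.4324 2.8070 0.0000 0.0000
66.1453 47.1384 23.2943 5.5946 0.0000 0.0000 0.0000
73.8855 57.2838 35.5232 11.1508 0.0000 0.0000 0.0000 0.0000
80.6461 66.1453 47.1384 22.2251 0.0000 0.0000 0.0000 0.0000 0.0000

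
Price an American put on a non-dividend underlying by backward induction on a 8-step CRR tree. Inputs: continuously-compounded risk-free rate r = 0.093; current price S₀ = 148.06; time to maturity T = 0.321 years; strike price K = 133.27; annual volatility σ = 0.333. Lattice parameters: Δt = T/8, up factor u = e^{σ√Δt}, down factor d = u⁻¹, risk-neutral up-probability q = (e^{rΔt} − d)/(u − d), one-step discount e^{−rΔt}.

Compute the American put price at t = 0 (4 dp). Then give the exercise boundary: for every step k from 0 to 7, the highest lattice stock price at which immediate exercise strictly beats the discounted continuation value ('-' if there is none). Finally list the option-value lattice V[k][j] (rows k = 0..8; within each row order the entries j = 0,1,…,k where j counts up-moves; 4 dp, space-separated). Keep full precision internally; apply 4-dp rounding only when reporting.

price = 3.8818
boundary = - - - - - 106.0698 113.3864 121.2077
tree:
3.8818
6.1127 1.7782
9.3772 3.0375 0.5878
13.9385 5.0867 1.1014 0.1012
19.9360 8.3088 2.0447 0.2079 0.0000
27.2002 13.1395 3.7529 0.4271 0.0000 0.0000
34.0446 19.8836 6.7905 0.8773 0.0000 0.0000 0.0000
40.4474 27.2002 12.0623 1.8021 0.0000 0.0000 0.0000 0.0000
46.4371 34.0446 19.8836 3.7015 0.0000 0.0000 0.0000 0.0000 0.0000

Δt=0.04013  u=1.06898  d=0.93547  q=0.51133  discount=0.99628
step 8 (expiry): payoffs max(K−S,0) = 46.4371 34.0446 19.8836 3.7015 0.0000 0.0000 0.0000 0.0000 0.0000
step 7: (k=7,j=0): S=92.8226, (K−S)⁺=40.4474, hold=39.9511 ⇒ V=40.4474 exercise | (k=7,j=1): S=106.0698, (K−S)⁺=27.2002, hold=26.7038 ⇒ V=27.2002 exercise | (k=7,j=2): S=121.2077, (K−S)⁺=12.0623, hold=11.5659 ⇒ V=12.0623 exercise | (k=7,j=3): S=138.5060, (K−S)⁺=0.0000, hold=1.8021 ⇒ V=1.8021 continue | (k=7,j=4): S=158.2730, (K−S)⁺=0.0000, hold=0.0000 ⇒ V=0.0000 continue | (k=7,j=5): S=180.8611, (K−S)⁺=0.0000, hold=0.0000 ⇒ V=0.0000 continue | (k=7,j=6): S=206.6729, (K−S)⁺=0.0000, hold=0.0000 ⇒ V=0.0000 continue | (k=7,j=7): S=236.1685, (K−S)⁺=0.0000, hold=0.0000 ⇒ V=0.0000 continue  boundary S*=121.2077
step 6: (k=6,j=0): S=99.2254, (K−S)⁺=34.0446, hold=33.5482 ⇒ V=34.0446 exercise | (k=6,j=1): S=113.3864, (K−S)⁺=19.8836, hold=19.3872 ⇒ V=19.8836 exercise | (k=6,j=2): S=129.5685, (K−S)⁺=3.7015, hold=6.7905 ⇒ V=6.7905 continue | (k=6,j=3): S=148.0600, (K−S)⁺=0.0000, hold=0.8773 ⇒ V=0.8773 continue | (k=6,j=4): S=169.1905, (K−S)⁺=0.0000, hold=0.0000 ⇒ V=0.0000 continue | (k=6,j=5): S=193.3368, (K−S)⁺=0.0000, hold=0.0000 ⇒ V=0.0000 continue | (k=6,j=6): S=220.9290, (K−S)⁺=0.0000, hold=0.0000 ⇒ V=0.0000 continue  boundary S*=113.3864
step 5: (k=5,j=0): S=106.0698, (K−S)⁺=27.2002, hold=26.7038 ⇒ V=27.2002 exercise | (k=5,j=1): S=121.2077, (K−S)⁺=12.0623, hold=13.1395 ⇒ V=13.1395 continue | (k=5,j=2): S=138.5060, (K−S)⁺=0.0000, hold=3.7529 ⇒ V=3.7529 continue | (k=5,j=3): S=158.2730, (K−S)⁺=0.0000, hold=0.4271 ⇒ V=0.4271 continue | (k=5,j=4): S=180.8611, (K−S)⁺=0.0000, hold=0.0000 ⇒ V=0.0000 continue | (k=5,j=5): S=206.6729, (K−S)⁺=0.0000, hold=0.0000 ⇒ V=0.0000 continue  boundary S*=106.0698
step 4: (k=4,j=0): S=113.3864, (K−S)⁺=19.8836, hold=19.9360 ⇒ V=19.9360 continue | (k=4,j=1): S=129.5685, (K−S)⁺=3.7015, hold=8.3088 ⇒ V=8.3088 continue | (k=4,j=2): S=148.0600, (K−S)⁺=0.0000, hold=2.0447 ⇒ V=2.0447 continue | (k=4,j=3): S=169.1905, (K−S)⁺=0.0000, hold=0.2079 ⇒ V=0.2079 continue | (k=4,j=4): S=193.3368, (K−S)⁺=0.0000, hold=0.0000 ⇒ V=0.0000 continue  boundary S*=-
step 3: (k=3,j=0): S=121.2077, (K−S)⁺=12.0623, hold=13.9385 ⇒ V=13.9385 continue | (k=3,j=1): S=138.5060, (K−S)⁺=0.0000, hold=5.0867 ⇒ V=5.0867 continue | (k=3,j=2): S=158.2730, (K−S)⁺=0.0000, hold=1.1014 ⇒ V=1.1014 continue | (k=3,j=3): S=180.8611, (K−S)⁺=0.0000, hold=0.1012 ⇒ V=0.1012 continue  boundary S*=-
step 2: (k=2,j=0): S=129.5685, (K−S)⁺=3.7015, hold=9.3772 ⇒ V=9.3772 continue | (k=2,j=1): S=148.0600, (K−S)⁺=0.0000, hold=3.0375 ⇒ V=3.0375 continue | (k=2,j=2): S=169.1905, (K−S)⁺=0.0000, hold=0.5878 ⇒ V=0.5878 continue  boundary S*=-
step 1: (k=1,j=0): S=138.5060, (K−S)⁺=0.0000, hold=6.1127 ⇒ V=6.1127 continue | (k=1,j=1): S=158.2730, (K−S)⁺=0.0000, hold=1.7782 ⇒ V=1.7782 continue  boundary S*=-
step 0: (k=0,j=0): S=148.0600, (K−S)⁺=0.0000, hold=3.8818 ⇒ V=3.8818 continue  boundary S*=-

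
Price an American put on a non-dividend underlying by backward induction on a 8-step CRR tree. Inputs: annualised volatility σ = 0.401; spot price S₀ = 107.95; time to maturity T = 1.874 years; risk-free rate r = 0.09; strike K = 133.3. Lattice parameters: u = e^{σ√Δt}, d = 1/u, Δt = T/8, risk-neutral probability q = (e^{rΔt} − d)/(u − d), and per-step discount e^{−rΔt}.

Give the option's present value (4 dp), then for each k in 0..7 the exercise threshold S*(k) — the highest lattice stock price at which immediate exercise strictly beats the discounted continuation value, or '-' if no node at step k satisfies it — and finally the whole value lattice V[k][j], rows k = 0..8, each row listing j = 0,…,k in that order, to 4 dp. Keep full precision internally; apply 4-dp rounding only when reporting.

price = 31.7218
boundary = - 88.9066 73.2227 88.9066 73.2227 88.9066 73.2227 88.9066
tree:
31.7218
44.3934 20.6949
60.0773 30.8187 11.6893
72.9945 44.3934 18.8727 5.1734
83.6329 60.0773 29.5206 9.2791 1.3856
92.3947 72.9945 44.3934 16.2535 2.8656 0.0000
99.6107 83.6329 60.0773 27.5400 5.9266 0.0000 0.0000
105.5538 92.3947 72.9945 44.3934 12.2572 0.0000 0.0000 0.0000
110.4485 99.6107 83.6329 60.0773 25.3500 0.0000 0.0000 0.0000 0.0000

Δt=0.23425, u=1.21420, d=0.82359, q=0.50618, disc=e^(-rΔt)=0.97914
k=8 terminal: V=max(K-S,0) → 110.4485 99.6107 83.6329 60.0773 25.3500 0.0000 0.0000 0.0000 0.0000
k=7: j=0 S=27.7462 intr=105.5538 cont=102.7730 V=105.5538[EX]; j=1 S=40.9053 intr=92.3947 cont=89.6138 V=92.3947[EX]; j=2 S=60.3055 intr=72.9945 cont=70.2136 V=72.9945[EX]; j=3 S=88.9066 intr=44.3934 cont=41.6125 V=44.3934[EX]; j=4 S=131.0724 intr=2.2276 cont=12.2572 V=12.2572[hold]; j=5 S=193.2361 intr=0.0000 cont=0.0000 V=0.0000[hold]; j=6 S=284.8822 intr=0.0000 cont=0.0000 V=0.0000[hold]; j=7 S=419.9933 intr=0.0000 cont=0.0000 V=0.0000[hold]  S*(7)=88.9066
k=6: j=0 S=33.6893 intr=99.6107 cont=96.8299 V=99.6107[EX]; j=1 S=49.6671 intr=83.6329 cont=80.8521 V=83.6329[EX]; j=2 S=73.2227 intr=60.0773 cont=57.2964 V=60.0773[EX]; j=3 S=107.9500 intr=25.3500 cont=27.5400 V=27.5400[hold]; j=4 S=159.1475 intr=0.0000 cont=5.9266 V=5.9266[hold]; j=5 S=234.6263 intr=0.0000 cont=0.0000 V=0.0000[hold]; j=6 S=345.9026 intr=0.0000 cont=0.0000 V=0.0000[hold]  S*(6)=73.2227
k=5: j=0 S=40.9053 intr=92.3947 cont=89.6138 V=92.3947[EX]; j=1 S=60.3055 intr=72.9945 cont=70.2136 V=72.9945[EX]; j=2 S=88.9066 intr=44.3934 cont=42.6979 V=44.3934[EX]; j=3 S=131.0724 intr=2.2276 cont=16.2535 V=16.2535[hold]; j=4 S=193.2361 intr=0.0000 cont=2.8656 V=2.8656[hold]; j=5 S=284.8822 intr=0.0000 cont=0.0000 V=0.0000[hold]  S*(5)=88.9066
k=4: j=0 S=49.6671 intr=83.6329 cont=80.8521 V=83.6329[EX]; j=1 S=73.2227 intr=60.0773 cont=57.2964 V=60.0773[EX]; j=2 S=107.9500 intr=25.3500 cont=29.5206 V=29.5206[hold]; j=3 S=159.1475 intr=0.0000 cont=9.2791 V=9.2791[hold]; j=4 S=234.6263 intr=0.0000 cont=1.3856 V=1.3856[hold]  S*(4)=73.2227
k=3: j=0 S=60.3055 intr=72.9945 cont=70.2136 V=72.9945[EX]; j=1 S=88.9066 intr=44.3934 cont=43.6795 V=44.3934[EX]; j=2 S=131.0724 intr=2.2276 cont=18.8727 V=18.8727[hold]; j=3 S=193.2361 intr=0.0000 cont=5.1734 V=5.1734[hold]  S*(3)=88.9066
k=2: j=0 S=73.2227 intr=60.0773 cont=57.2964 V=60.0773[EX]; j=1 S=107.9500 intr=25.3500 cont=30.8187 V=30.8187[hold]; j=2 S=159.1475 intr=0.0000 cont=11.6893 V=11.6893[hold]  S*(2)=73.2227
k=1: j=0 S=88.9066 intr=44.3934 cont=44.3229 V=44.3934[EX]; j=1 S=131.0724 intr=2.2276 cont=20.6949 V=20.6949[hold]  S*(1)=88.9066
k=0: j=0 S=107.9500 intr=25.3500 cont=31.7218 V=31.7218[hold]  S*(0)=-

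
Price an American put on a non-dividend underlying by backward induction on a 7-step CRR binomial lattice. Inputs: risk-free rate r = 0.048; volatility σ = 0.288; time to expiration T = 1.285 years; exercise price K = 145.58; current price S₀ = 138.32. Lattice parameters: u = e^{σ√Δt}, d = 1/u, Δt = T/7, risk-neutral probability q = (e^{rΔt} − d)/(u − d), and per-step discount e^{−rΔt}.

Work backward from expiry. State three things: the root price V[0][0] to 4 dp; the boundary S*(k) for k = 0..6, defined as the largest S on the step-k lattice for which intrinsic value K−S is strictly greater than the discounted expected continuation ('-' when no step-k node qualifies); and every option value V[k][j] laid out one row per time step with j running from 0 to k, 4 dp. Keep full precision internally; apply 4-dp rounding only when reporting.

params: Δt=0.18357 u=1.13133 d=0.88392 q=0.50496 e^(-rΔt)=0.99123
t_7 payoffs: 87.2679 70.9458 50.0551 23.3169 0.0000 0.0000 0.0000 0.0000
t_6: node(6,0) S=65.9703 payoff=79.6097 vs cont=78.3326 → 79.6097 [stop]  node(6,1) S=84.4359 payoff=61.1441 vs cont=59.8670 → 61.1441 [stop]  node(6,2) S=108.0702 payoff=37.5098 vs cont=36.2326 → 37.5098 [stop]  node(6,3) S=138.3200 payoff=7.2600 vs cont=11.4415 → 11.4415 [wait]  node(6,4) S=177.0369 payoff=0.0000 vs cont=0.0000 → 0.0000 [wait]  node(6,5) S=226.5911 payoff=0.0000 vs cont=0.0000 → 0.0000 [wait]  node(6,6) S=290.0158 payoff=0.0000 vs cont=0.0000 → 0.0000 [wait]  ⇒ S*(6)=108.0702
t_5: node(5,0) S=74.6342 payoff=70.9458 vs cont=69.6687 → 70.9458 [stop]  node(5,1) S=95.5249 payoff=50.0551 vs cont=48.7780 → 50.0551 [stop]  node(5,2) S=122.2631 payoff=23.3169 vs cont=24.1327 → 24.1327 [wait]  node(5,3) S=156.4856 payoff=0.0000 vs cont=5.6143 → 5.6143 [wait]  node(5,4) S=200.2873 payoff=0.0000 vs cont=0.0000 → 0.0000 [wait]  node(5,5) S=256.3494 payoff=0.0000 vs cont=0.0000 → 0.0000 [wait]  ⇒ S*(5)=95.5249
t_4: node(4,0) S=84.4359 payoff=61.1441 vs cont=59.8670 → 61.1441 [stop]  node(4,1) S=108.0702 payoff=37.5098 vs cont=36.6410 → 37.5098 [stop]  node(4,2) S=138.3200 payoff=7.2600 vs cont=14.6519 → 14.6519 [wait]  node(4,3) S=177.0369 payoff=0.0000 vs cont=2.7549 → 2.7549 [wait]  node(4,4) S=226.5911 payoff=0.0000 vs cont=0.0000 → 0.0000 [wait]  ⇒ S*(4)=108.0702
t_3: node(3,0) S=95.5249 payoff=50.0551 vs cont=48.7780 → 50.0551 [stop]  node(3,1) S=122.2631 payoff=23.3169 vs cont=25.7396 → 25.7396 [wait]  node(3,2) S=156.4856 payoff=0.0000 vs cont=8.5685 → 8.5685 [wait]  node(3,3) S=200.2873 payoff=0.0000 vs cont=1.3518 → 1.3518 [wait]  ⇒ S*(3)=95.5249
t_2: node(2,0) S=108.0702 payoff=37.5098 vs cont=37.4453 → 37.5098 [stop]  node(2,1) S=138.3200 payoff=7.2600 vs cont=16.9191 → 16.9191 [wait]  node(2,2) S=177.0369 payoff=0.0000 vs cont=4.8812 → 4.8812 [wait]  ⇒ S*(2)=108.0702
t_1: node(1,0) S=122.2631 payoff=23.3169 vs cont=26.8744 → 26.8744 [wait]  node(1,1) S=156.4856 payoff=0.0000 vs cont=10.7453 → 10.7453 [wait]  ⇒ S*(1)=-
t_0: node(0,0) S=138.3200 payoff=7.2600 vs cont=18.5655 → 18.5655 [wait]  ⇒ S*(0)=-

price = 18.5655
boundary = - - 108.0702 95.5249 108.0702 95.5249 108.0702
tree:
18.5655
26.8744 10.7453
37.5098 16.9191 4.8812
50.0551 25.7396 8.5685 1.3518
61.1441 37.5098 14.6519 2.7549 0.0000
70.9458 50.0551 24.1327 5.6143 0.0000 0.0000
79.6097 61.1441 37.5098 11.4415 0.0000 0.0000 0.0000
87.2679 70.9458 50.0551 23.3169 0.0000 0.0000 0.0000 0.0000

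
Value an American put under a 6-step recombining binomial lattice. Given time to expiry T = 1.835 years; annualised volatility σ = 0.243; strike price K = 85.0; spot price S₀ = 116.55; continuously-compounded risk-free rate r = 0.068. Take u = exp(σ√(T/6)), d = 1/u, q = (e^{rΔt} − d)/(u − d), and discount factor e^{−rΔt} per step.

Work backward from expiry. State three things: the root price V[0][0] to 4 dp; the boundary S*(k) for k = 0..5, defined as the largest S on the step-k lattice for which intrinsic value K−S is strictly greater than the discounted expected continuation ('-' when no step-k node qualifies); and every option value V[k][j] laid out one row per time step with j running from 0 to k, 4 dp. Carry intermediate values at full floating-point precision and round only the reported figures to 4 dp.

price = 1.3086
boundary = - - - - 68.0868 59.5251
tree:
1.3086
2.5752 0.2992
4.9700 0.6705 0.0000
9.3425 1.5027 0.0000 0.0000
16.9132 3.3676 0.0000 0.0000 0.0000
25.4749 7.5469 0.0000 0.0000 0.0000 0.0000
32.9599 16.9132 0.0000 0.0000 0.0000 0.0000 0.0000

params: Δt=0.30583 u=1.14383 d=0.87425 q=0.54441 e^(-rΔt)=0.97942
t_6 payoffs: 32.9599 16.9132 0.0000 0.0000 0.0000 0.0000 0.0000
t_5: node(5,0) S=59.5251 payoff=25.4749 vs cont=23.7254 → 25.4749 [stop]  node(5,1) S=77.8799 payoff=7.1201 vs cont=7.5469 → 7.5469 [wait]  node(5,2) S=101.8943 payoff=0.0000 vs cont=0.0000 → 0.0000 [wait]  node(5,3) S=133.3137 payoff=0.0000 vs cont=0.0000 → 0.0000 [wait]  node(5,4) S=174.4213 payoff=0.0000 vs cont=0.0000 → 0.0000 [wait]  node(5,5) S=228.2045 payoff=0.0000 vs cont=0.0000 → 0.0000 [wait]  ⇒ S*(5)=59.5251
t_4: node(4,0) S=68.0868 payoff=16.9132 vs cont=15.3913 → 16.9132 [stop]  node(4,1) S=89.0815 payoff=0.0000 vs cont=3.3676 → 3.3676 [wait]  node(4,2) S=116.5500 payoff=0.0000 vs cont=0.0000 → 0.0000 [wait]  node(4,3) S=152.4885 payoff=0.0000 vs cont=0.0000 → 0.0000 [wait]  node(4,4) S=199.5087 payoff=0.0000 vs cont=0.0000 → 0.0000 [wait]  ⇒ S*(4)=68.0868
t_3: node(3,0) S=77.8799 payoff=7.1201 vs cont=9.3425 → 9.3425 [wait]  node(3,1) S=101.8943 payoff=0.0000 vs cont=1.5027 → 1.5027 [wait]  node(3,2) S=133.3137 payoff=0.0000 vs cont=0.0000 → 0.0000 [wait]  node(3,3) S=174.4213 payoff=0.0000 vs cont=0.0000 → 0.0000 [wait]  ⇒ S*(3)=-
t_2: node(2,0) S=89.0815 payoff=0.0000 vs cont=4.9700 → 4.9700 [wait]  node(2,1) S=116.5500 payoff=0.0000 vs cont=0.6705 → 0.6705 [wait]  node(2,2) S=152.4885 payoff=0.0000 vs cont=0.0000 → 0.0000 [wait]  ⇒ S*(2)=-
t_1: node(1,0) S=101.8943 payoff=0.0000 vs cont=2.5752 → 2.5752 [wait]  node(1,1) S=133.3137 payoff=0.0000 vs cont=0.2992 → 0.2992 [wait]  ⇒ S*(1)=-
t_0: node(0,0) S=116.5500 payoff=0.0000 vs cont=1.3086 → 1.3086 [wait]  ⇒ S*(0)=-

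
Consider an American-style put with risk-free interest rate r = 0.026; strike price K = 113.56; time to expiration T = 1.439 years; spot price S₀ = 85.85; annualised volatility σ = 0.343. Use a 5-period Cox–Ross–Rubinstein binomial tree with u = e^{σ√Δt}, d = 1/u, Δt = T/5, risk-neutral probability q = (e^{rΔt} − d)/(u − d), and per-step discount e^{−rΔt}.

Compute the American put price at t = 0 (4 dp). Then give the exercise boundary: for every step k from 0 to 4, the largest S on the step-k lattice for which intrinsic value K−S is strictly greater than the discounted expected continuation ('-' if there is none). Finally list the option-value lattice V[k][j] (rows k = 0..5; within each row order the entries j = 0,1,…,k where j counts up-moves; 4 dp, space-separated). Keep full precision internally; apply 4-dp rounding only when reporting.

price = 31.7276
boundary = - - 59.4172 71.4210 85.8500
tree:
31.7276
42.3651 20.4453
54.1428 29.9880 10.1973
64.1292 42.1390 17.0015 2.8209
72.4371 54.1428 27.7100 5.4075 0.0000
79.3487 64.1292 42.1390 10.3660 0.0000 0.0000

params: Δt=0.28780 u=1.20203 d=0.83193 q=0.47442 e^(-rΔt)=0.99255
t_5 payoffs: 79.3487 64.1292 42.1390 10.3660 0.0000 0.0000
t_4: node(4,0) S=41.1229 payoff=72.4371 vs cont=71.5905 → 72.4371 [stop]  node(4,1) S=59.4172 payoff=54.1428 vs cont=53.2963 → 54.1428 [stop]  node(4,2) S=85.8500 payoff=27.7100 vs cont=26.8634 → 27.7100 [stop]  node(4,3) S=124.0420 payoff=0.0000 vs cont=5.4075 → 5.4075 [wait]  node(4,4) S=179.2243 payoff=0.0000 vs cont=0.0000 → 0.0000 [wait]  ⇒ S*(4)=85.8500
t_3: node(3,0) S=49.4308 payoff=64.1292 vs cont=63.2826 → 64.1292 [stop]  node(3,1) S=71.4210 payoff=42.1390 vs cont=41.2924 → 42.1390 [stop]  node(3,2) S=103.1940 payoff=10.3660 vs cont=17.0015 → 17.0015 [wait]  node(3,3) S=149.1018 payoff=0.0000 vs cont=2.8209 → 2.8209 [wait]  ⇒ S*(3)=71.4210
t_2: node(2,0) S=59.4172 payoff=54.1428 vs cont=53.2963 → 54.1428 [stop]  node(2,1) S=85.8500 payoff=27.7100 vs cont=29.9880 → 29.9880 [wait]  node(2,2) S=124.0420 payoff=0.0000 vs cont=10.1973 → 10.1973 [wait]  ⇒ S*(2)=59.4172
t_1: node(1,0) S=71.4210 payoff=42.1390 vs cont=42.3651 → 42.3651 [wait]  node(1,1) S=103.1940 payoff=10.3660 vs cont=20.4453 → 20.4453 [wait]  ⇒ S*(1)=-
t_0: node(0,0) S=85.8500 payoff=27.7100 vs cont=31.7276 → 31.7276 [wait]  ⇒ S*(0)=-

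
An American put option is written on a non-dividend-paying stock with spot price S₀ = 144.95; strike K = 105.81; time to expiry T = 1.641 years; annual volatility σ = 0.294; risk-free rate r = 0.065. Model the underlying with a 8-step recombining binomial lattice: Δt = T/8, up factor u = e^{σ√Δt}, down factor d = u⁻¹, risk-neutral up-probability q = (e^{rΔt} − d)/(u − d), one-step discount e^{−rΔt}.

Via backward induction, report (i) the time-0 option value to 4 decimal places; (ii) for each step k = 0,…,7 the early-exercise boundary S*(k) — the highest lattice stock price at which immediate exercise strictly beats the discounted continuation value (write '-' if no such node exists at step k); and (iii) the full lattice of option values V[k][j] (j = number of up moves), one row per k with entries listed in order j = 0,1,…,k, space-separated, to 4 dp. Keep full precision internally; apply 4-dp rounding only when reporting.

price = 3.0171
boundary = - - - - - 74.4863 85.0951 74.4863
tree:
3.0171
5.1226 1.1285
8.4918 2.1081 0.2427
13.6665 3.8781 0.5093 0.0000
21.1898 6.9931 1.0687 0.0000 0.0000
31.3237 12.2729 2.2424 0.0000 0.0000 0.0000
40.6099 20.7149 4.7051 0.0000 0.0000 0.0000 0.0000
48.7385 31.3237 9.8725 0.0000 0.0000 0.0000 0.0000 0.0000
55.8536 40.6099 20.7149 0.0000 0.0000 0.0000 0.0000 0.0000 0.0000

Δt=0.20513  u=1.14243  d=0.87533  q=0.51701  discount=0.98676
step 8 (expiry): payoffs max(K−S,0) = 55.8536 40.6099 20.7149 0.0000 0.0000 0.0000 0.0000 0.0000 0.0000
step 7: (k=7,j=0): S=57.0715, (K−S)⁺=48.7385, hold=47.3370 ⇒ V=48.7385 exercise | (k=7,j=1): S=74.4863, (K−S)⁺=31.3237, hold=29.9223 ⇒ V=31.3237 exercise | (k=7,j=2): S=97.2150, (K−S)⁺=8.5950, hold=9.8725 ⇒ V=9.8725 continue | (k=7,j=3): S=126.8790, (K−S)⁺=0.0000, hold=0.0000 ⇒ V=0.0000 continue | (k=7,j=4): S=165.5948, (K−S)⁺=0.0000, hold=0.0000 ⇒ V=0.0000 continue | (k=7,j=5): S=216.1242, (K−S)⁺=0.0000, hold=0.0000 ⇒ V=0.0000 continue | (k=7,j=6): S=282.0721, (K−S)⁺=0.0000, hold=0.0000 ⇒ V=0.0000 continue | (k=7,j=7): S=368.1432, (K−S)⁺=0.0000, hold=0.0000 ⇒ V=0.0000 continue  boundary S*=74.4863
step 6: (k=6,j=0): S=65.2001, (K−S)⁺=40.6099, hold=39.2085 ⇒ V=40.6099 exercise | (k=6,j=1): S=85.0951, (K−S)⁺=20.7149, hold=19.9652 ⇒ V=20.7149 exercise | (k=6,j=2): S=111.0610, (K−S)⁺=0.0000, hold=4.7051 ⇒ V=4.7051 continue | (k=6,j=3): S=144.9500, (K−S)⁺=0.0000, hold=0.0000 ⇒ V=0.0000 continue | (k=6,j=4): S=189.1799, (K−S)⁺=0.0000, hold=0.0000 ⇒ V=0.0000 continue | (k=6,j=5): S=246.9060, (K−S)⁺=0.0000, hold=0.0000 ⇒ V=0.0000 continue | (k=6,j=6): S=322.2467, (K−S)⁺=0.0000, hold=0.0000 ⇒ V=0.0000 continue  boundary S*=85.0951
step 5: (k=5,j=0): S=74.4863, (K−S)⁺=31.3237, hold=29.9223 ⇒ V=31.3237 exercise | (k=5,j=1): S=97.2150, (K−S)⁺=8.5950, hold=12.2729 ⇒ V=12.2729 continue | (k=5,j=2): S=126.8790, (K−S)⁺=0.0000, hold=2.2424 ⇒ V=2.2424 continue | (k=5,j=3): S=165.5948, (K−S)⁺=0.0000, hold=0.0000 ⇒ V=0.0000 continue | (k=5,j=4): S=216.1242, (K−S)⁺=0.0000, hold=0.0000 ⇒ V=0.0000 continue | (k=5,j=5): S=282.0721, (K−S)⁺=0.0000, hold=0.0000 ⇒ V=0.0000 continue  boundary S*=74.4863
step 4: (k=4,j=0): S=85.0951, (K−S)⁺=20.7149, hold=21.1898 ⇒ V=21.1898 continue | (k=4,j=1): S=111.0610, (K−S)⁺=0.0000, hold=6.9931 ⇒ V=6.9931 continue | (k=4,j=2): S=144.9500, (K−S)⁺=0.0000, hold=1.0687 ⇒ V=1.0687 continue | (k=4,j=3): S=189.1799, (K−S)⁺=0.0000, hold=0.0000 ⇒ V=0.0000 continue | (k=4,j=4): S=246.9060, (K−S)⁺=0.0000, hold=0.0000 ⇒ V=0.0000 continue  boundary S*=-
step 3: (k=3,j=0): S=97.2150, (K−S)⁺=8.5950, hold=13.6665 ⇒ V=13.6665 continue | (k=3,j=1): S=126.8790, (K−S)⁺=0.0000, hold=3.8781 ⇒ V=3.8781 continue | (k=3,j=2): S=165.5948, (K−S)⁺=0.0000, hold=0.5093 ⇒ V=0.5093 continue | (k=3,j=3): S=216.1242, (K−S)⁺=0.0000, hold=0.0000 ⇒ V=0.0000 continue  boundary S*=-
step 2: (k=2,j=0): S=111.0610, (K−S)⁺=0.0000, hold=8.4918 ⇒ V=8.4918 continue | (k=2,j=1): S=144.9500, (K−S)⁺=0.0000, hold=2.1081 ⇒ V=2.1081 continue | (k=2,j=2): S=189.1799, (K−S)⁺=0.0000, hold=0.2427 ⇒ V=0.2427 continue  boundary S*=-
step 1: (k=1,j=0): S=126.8790, (K−S)⁺=0.0000, hold=5.1226 ⇒ V=5.1226 continue | (k=1,j=1): S=165.5948, (K−S)⁺=0.0000, hold=1.1285 ⇒ V=1.1285 continue  boundary S*=-
step 0: (k=0,j=0): S=144.9500, (K−S)⁺=0.0000, hold=3.0171 ⇒ V=3.0171 continue  boundary S*=-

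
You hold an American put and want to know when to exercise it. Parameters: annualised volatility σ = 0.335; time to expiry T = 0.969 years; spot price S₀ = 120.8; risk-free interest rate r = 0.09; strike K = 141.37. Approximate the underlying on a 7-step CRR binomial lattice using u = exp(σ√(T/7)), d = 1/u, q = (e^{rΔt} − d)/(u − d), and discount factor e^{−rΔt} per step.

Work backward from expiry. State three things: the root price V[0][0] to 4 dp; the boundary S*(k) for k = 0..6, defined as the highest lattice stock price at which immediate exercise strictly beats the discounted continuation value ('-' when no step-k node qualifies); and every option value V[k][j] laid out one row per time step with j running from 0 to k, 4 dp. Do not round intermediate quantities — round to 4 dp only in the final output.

Δt=0.13843  u=1.13274  d=0.88281  q=0.51904  discount=0.98762
step 7 (expiry): payoffs max(K−S,0) = 90.8860 76.5939 58.2558 34.7260 4.5349 0.0000 0.0000 0.0000
step 6: (k=6,j=0): S=57.1852, (K−S)⁺=84.1848, hold=82.4344 ⇒ V=84.1848 exercise | (k=6,j=1): S=73.3745, (K−S)⁺=67.9955, hold=66.2452 ⇒ V=67.9955 exercise | (k=6,j=2): S=94.1469, (K−S)⁺=47.2231, hold=45.4728 ⇒ V=47.2231 exercise | (k=6,j=3): S=120.8000, (K−S)⁺=20.5700, hold=18.8197 ⇒ V=20.5700 exercise | (k=6,j=4): S=154.9987, (K−S)⁺=0.0000, hold=2.1541 ⇒ V=2.1541 continue | (k=6,j=5): S=198.8790, (K−S)⁺=0.0000, hold=0.0000 ⇒ V=0.0000 continue | (k=6,j=6): S=255.1819, (K−S)⁺=0.0000, hold=0.0000 ⇒ V=0.0000 continue  boundary S*=120.8000
step 5: (k=5,j=0): S=64.7761, (K−S)⁺=76.5939, hold=74.8436 ⇒ V=76.5939 exercise | (k=5,j=1): S=83.1142, (K−S)⁺=58.2558, hold=56.5054 ⇒ V=58.2558 exercise | (k=5,j=2): S=106.6440, (K−S)⁺=34.7260, hold=32.9757 ⇒ V=34.7260 exercise | (k=5,j=3): S=136.8351, (K−S)⁺=4.5349, hold=10.8751 ⇒ V=10.8751 continue | (k=5,j=4): S=175.5733, (K−S)⁺=0.0000, hold=1.0232 ⇒ V=1.0232 continue | (k=5,j=5): S=225.2783, (K−S)⁺=0.0000, hold=0.0000 ⇒ V=0.0000 continue  boundary S*=106.6440
step 4: (k=4,j=0): S=73.3745, (K−S)⁺=67.9955, hold=66.2452 ⇒ V=67.9955 exercise | (k=4,j=1): S=94.1469, (K−S)⁺=47.2231, hold=45.4728 ⇒ V=47.2231 exercise | (k=4,j=2): S=120.8000, (K−S)⁺=20.5700, hold=22.0697 ⇒ V=22.0697 continue | (k=4,j=3): S=154.9987, (K−S)⁺=0.0000, hold=5.6902 ⇒ V=5.6902 continue | (k=4,j=4): S=198.8790, (K−S)⁺=0.0000, hold=0.4860 ⇒ V=0.4860 continue  boundary S*=94.1469
step 3: (k=3,j=0): S=83.1142, (K−S)⁺=58.2558, hold=56.5054 ⇒ V=58.2558 exercise | (k=3,j=1): S=106.6440, (K−S)⁺=34.7260, hold=33.7444 ⇒ V=34.7260 exercise | (k=3,j=2): S=136.8351, (K−S)⁺=4.5349, hold=13.4001 ⇒ V=13.4001 continue | (k=3,j=3): S=175.5733, (K−S)⁺=0.0000, hold=2.9520 ⇒ V=2.9520 continue  boundary S*=106.6440
step 2: (k=2,j=0): S=94.1469, (K−S)⁺=47.2231, hold=45.4728 ⇒ V=47.2231 exercise | (k=2,j=1): S=120.8000, (K−S)⁺=20.5700, hold=23.3641 ⇒ V=23.3641 continue | (k=2,j=2): S=154.9987, (K−S)⁺=0.0000, hold=7.8783 ⇒ V=7.8783 continue  boundary S*=94.1469
step 1: (k=1,j=0): S=106.6440, (K−S)⁺=34.7260, hold=34.4079 ⇒ V=34.7260 exercise | (k=1,j=1): S=136.8351, (K−S)⁺=4.5349, hold=15.1366 ⇒ V=15.1366 continue  boundary S*=106.6440
step 0: (k=0,j=0): S=120.8000, (K−S)⁺=20.5700, hold=24.2542 ⇒ V=24.2542 continue  boundary S*=-

price = 24.2542
boundary = - 106.6440 94.1469 106.6440 94.1469 106.6440 120.8000
tree:
24.2542
34.7260 15.1366
47.2231 23.3641 7.8783
58.2558 34.7260 13.4001 2.9520
67.9955 47.2231 22.0697 5.6902 0.4860
76.5939 58.2558 34.7260 10.8751 1.0232 0.0000
84.1848 67.9955 47.2231 20.5700 2.1541 0.0000 0.0000
90.8860 76.5939 58.2558 34.7260 4.5349 0.0000 0.0000 0.0000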